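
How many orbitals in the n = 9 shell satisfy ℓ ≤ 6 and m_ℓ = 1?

6

Contributions: ℓ=1 → 1; ℓ=2 → 1; ℓ=3 → 1; ℓ=4 → 1; ℓ=5 → 1; ℓ=6 → 1.
Total orbitals: 1 + 1 + 1 + 1 + 1 + 1 = 6.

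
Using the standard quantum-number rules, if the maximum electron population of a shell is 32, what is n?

n = 4

2n² = 32 ⇒ n² = 16 ⇒ n = 4.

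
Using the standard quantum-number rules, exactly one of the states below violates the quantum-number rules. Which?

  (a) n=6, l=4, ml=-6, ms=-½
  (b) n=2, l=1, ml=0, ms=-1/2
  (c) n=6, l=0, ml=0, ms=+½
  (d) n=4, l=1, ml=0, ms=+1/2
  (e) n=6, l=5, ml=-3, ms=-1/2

(a)

(a) has |ml| = 6 > l = 4, violating −l ≤ ml ≤ l.
The remaining sets (b), (c), (d), (e) satisfy all four rules.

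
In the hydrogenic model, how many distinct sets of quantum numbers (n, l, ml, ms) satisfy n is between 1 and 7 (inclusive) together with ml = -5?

6

Count contributing orbitals for each principal shell:
n=6 → 1; n=7 → 2.
Orbitals: 1 + 2 = 3. Including both spin states (ms = ±1/2) gives 2 × 3 = 6 states.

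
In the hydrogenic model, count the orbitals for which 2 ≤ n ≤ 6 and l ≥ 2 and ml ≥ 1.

Work shell by shell — for each n, count the (l, ml) pairs that satisfy l ≥ 2 and ml ≥ 1:
n=3 → 2; n=4 → 5; n=5 → 9; n=6 → 14.
Total orbitals: 2 + 5 + 9 + 14 = 30.

30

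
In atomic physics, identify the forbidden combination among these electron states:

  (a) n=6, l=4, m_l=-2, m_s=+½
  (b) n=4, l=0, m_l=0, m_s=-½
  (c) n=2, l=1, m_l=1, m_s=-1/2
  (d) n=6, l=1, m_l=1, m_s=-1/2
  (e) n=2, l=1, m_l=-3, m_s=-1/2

(e)

(e) has |m_l| = 3 > l = 1, violating −l ≤ m_l ≤ l.
The remaining sets (a), (b), (c), (d) satisfy all four rules.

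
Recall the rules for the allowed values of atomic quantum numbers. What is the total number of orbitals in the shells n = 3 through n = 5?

Shell n has n² orbitals: 3²=9 + 4²=16 + 5²=25 = 50 orbitals.

50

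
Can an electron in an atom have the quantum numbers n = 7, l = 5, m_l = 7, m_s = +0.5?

The magnetic quantum number must satisfy −l ≤ m_l ≤ l. With l = 5, m_l can only be -5, -4, -3, -2, -1, 0, 1, 2, 3, 4, 5, so m_l = 7 is forbidden.

Invalid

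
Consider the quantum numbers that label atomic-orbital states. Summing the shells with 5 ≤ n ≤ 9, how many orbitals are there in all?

255

Shell n has n² orbitals: 5²=25 + 6²=36 + 7²=49 + 8²=64 + 9²=81 = 255 orbitals.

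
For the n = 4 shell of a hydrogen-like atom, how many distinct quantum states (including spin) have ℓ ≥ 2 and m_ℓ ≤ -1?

10

With n = 4 the allowed ℓ are 0, 1, …, 3.
Orbitals with ℓ ≥ 2 and m_ℓ ≤ -1, by ℓ: ℓ=2 → 2; ℓ=3 → 3.
Orbitals: 2 + 3 = 5. Each orbital carries two spin states, so 5 × 2 = 10 states.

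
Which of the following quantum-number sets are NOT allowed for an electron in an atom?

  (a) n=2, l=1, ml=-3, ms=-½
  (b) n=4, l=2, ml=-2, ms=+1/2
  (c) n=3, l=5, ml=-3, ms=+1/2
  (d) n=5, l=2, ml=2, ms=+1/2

(a) and (c)

(a) has |ml| = 3 > l = 1, violating −l ≤ ml ≤ l.
(c) has l = 5 ≥ n = 3, violating 0 ≤ l ≤ n−1.
The remaining sets (b), (d) satisfy all four rules.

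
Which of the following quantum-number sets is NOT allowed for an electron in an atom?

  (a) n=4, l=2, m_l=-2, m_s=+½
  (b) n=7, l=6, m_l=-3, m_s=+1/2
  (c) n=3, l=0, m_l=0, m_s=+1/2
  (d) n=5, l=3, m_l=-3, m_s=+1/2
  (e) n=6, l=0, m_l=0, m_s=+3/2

(e) has m_s = +3/2, but an electron's spin must be ±1/2.
The remaining sets (a), (b), (c), (d) satisfy all four rules.

(e)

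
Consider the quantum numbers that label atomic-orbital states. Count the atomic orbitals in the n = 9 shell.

The n = 9 shell contains n² = 9² = 81 orbitals.

81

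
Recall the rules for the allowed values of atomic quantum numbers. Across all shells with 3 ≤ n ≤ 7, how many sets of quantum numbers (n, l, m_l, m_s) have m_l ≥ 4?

20

For each n in the range, tally the orbitals obeying m_l ≥ 4:
n=5 → 1; n=6 → 3; n=7 → 6.
Orbitals: 1 + 3 + 6 = 10. Including both spin states (m_s = ±1/2) gives 2 × 10 = 20 states.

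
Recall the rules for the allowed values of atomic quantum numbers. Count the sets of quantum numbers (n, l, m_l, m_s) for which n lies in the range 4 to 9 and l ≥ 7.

Treat each shell separately and count matching orbitals:
n=8 → 15; n=9 → 32.
Orbitals: 15 + 32 = 47. Including both spin states (m_s = ±1/2) gives 2 × 47 = 94 states.

94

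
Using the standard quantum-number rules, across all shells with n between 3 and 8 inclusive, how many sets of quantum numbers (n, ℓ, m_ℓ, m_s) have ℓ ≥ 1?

Count contributing orbitals for each principal shell:
n=3 → 8; n=4 → 15; n=5 → 24; n=6 → 35; n=7 → 48; n=8 → 63.
Orbitals: 8 + 15 + 24 + 35 + 48 + 63 = 193. Including both spin states (m_s = ±1/2) gives 2 × 193 = 386 states.

386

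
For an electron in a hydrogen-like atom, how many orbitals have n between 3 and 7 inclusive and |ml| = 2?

For each n in the range, tally the orbitals obeying |ml| = 2:
n=3 → 2; n=4 → 4; n=5 → 6; n=6 → 8; n=7 → 10.
Total orbitals: 2 + 4 + 6 + 8 + 10 = 30.

30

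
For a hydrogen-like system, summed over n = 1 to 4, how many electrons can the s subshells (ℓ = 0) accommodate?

An s subshell (ℓ = 0) exists for every n ≥ 1, so shells n = 1, 2, 3, 4 each contribute one — 4 subshells.
Since each s subshell holds 2(2·0+1) = 2 electrons, the total is 4 × 2 = 8.

8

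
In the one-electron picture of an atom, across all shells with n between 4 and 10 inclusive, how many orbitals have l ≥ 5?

205

Go shell by shell, enumerating (l, m_l) with l ≥ 5:
n=6 → 11; n=7 → 24; n=8 → 39; n=9 → 56; n=10 → 75.
Total orbitals: 11 + 24 + 39 + 56 + 75 = 205.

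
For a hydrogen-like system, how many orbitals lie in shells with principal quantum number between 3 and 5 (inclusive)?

Shell n has n² orbitals: 3²=9 + 4²=16 + 5²=25 = 50 orbitals.

50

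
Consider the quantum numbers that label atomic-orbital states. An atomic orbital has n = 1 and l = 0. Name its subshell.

1s

l = 0 corresponds to the letter 's', so the subshell is 1s.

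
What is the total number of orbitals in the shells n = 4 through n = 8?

190

Shell n has n² orbitals: 4²=16 + 5²=25 + 6²=36 + 7²=49 + 8²=64 = 190 orbitals.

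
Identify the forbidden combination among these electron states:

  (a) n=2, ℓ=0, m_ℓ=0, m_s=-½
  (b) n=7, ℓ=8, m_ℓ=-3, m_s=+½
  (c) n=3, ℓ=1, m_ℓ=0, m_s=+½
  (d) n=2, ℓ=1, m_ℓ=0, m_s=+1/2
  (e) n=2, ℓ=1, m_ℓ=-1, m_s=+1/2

(b) has ℓ = 8 ≥ n = 7, violating 0 ≤ ℓ ≤ n−1.
The remaining sets (a), (c), (d), (e) satisfy all four rules.

(b)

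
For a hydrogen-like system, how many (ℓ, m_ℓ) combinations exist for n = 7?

49

The n = 7 shell contains n² = 7² = 49 orbitals.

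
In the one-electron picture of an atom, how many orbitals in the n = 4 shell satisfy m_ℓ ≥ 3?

1

The n = 4 shell has ℓ = 0 through 3; check each.
Contributions: ℓ=3 → 1.
Total orbitals: 1.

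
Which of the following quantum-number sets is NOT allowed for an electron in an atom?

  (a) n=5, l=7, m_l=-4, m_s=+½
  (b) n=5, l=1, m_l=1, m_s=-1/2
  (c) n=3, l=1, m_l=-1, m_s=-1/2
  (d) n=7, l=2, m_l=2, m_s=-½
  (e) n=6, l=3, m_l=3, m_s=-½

(a) has l = 7 ≥ n = 5, violating 0 ≤ l ≤ n−1.
The remaining sets (b), (c), (d), (e) satisfy all four rules.

(a)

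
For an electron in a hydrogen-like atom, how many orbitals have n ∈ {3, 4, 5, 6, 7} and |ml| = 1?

40

Treat each shell separately and count matching orbitals:
n=3 → 4; n=4 → 6; n=5 → 8; n=6 → 10; n=7 → 12.
Total orbitals: 4 + 6 + 8 + 10 + 12 = 40.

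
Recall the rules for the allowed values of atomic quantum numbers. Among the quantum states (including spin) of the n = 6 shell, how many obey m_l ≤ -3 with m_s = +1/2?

Go through l = 0, …, 5 (the values permitted for n = 6).
The (l, m_l) pairs meeting m_l ≤ -3 give: l=3 → 1; l=4 → 2; l=5 → 3.
Orbitals: 1 + 2 + 3 = 6. With m_s fixed to a single value there is one state per orbital, giving 6 states.

6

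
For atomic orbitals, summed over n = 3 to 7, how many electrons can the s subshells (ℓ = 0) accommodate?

10

An s subshell (ℓ = 0) exists for every n ≥ 1, so shells n = 3, 4, 5, 6, 7 each contribute one — 5 subshells.
Since each s subshell holds 2(2·0+1) = 2 electrons, the total is 5 × 2 = 10.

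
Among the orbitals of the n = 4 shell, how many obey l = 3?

The (l, m_l) pairs meeting l = 3 give: l=3 → 7.
Total orbitals: 7.

7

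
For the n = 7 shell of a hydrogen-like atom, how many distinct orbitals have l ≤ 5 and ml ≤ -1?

15

For n = 7, l ranges over 0 … 6.
Per l-value: l=1 → 1; l=2 → 2; l=3 → 3; l=4 → 4; l=5 → 5.
Total orbitals: 1 + 2 + 3 + 4 + 5 = 15.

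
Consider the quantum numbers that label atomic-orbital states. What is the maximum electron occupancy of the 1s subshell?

A subshell with l = 0 has 2l+1 = 1 orbital, each holding 2 electrons (spin ±1/2), so 1 × 2 = 2.

2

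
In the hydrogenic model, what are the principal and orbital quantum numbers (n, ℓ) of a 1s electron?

n = 1, ℓ = 0

The leading integer gives n = 1; the letter 's' means ℓ = 0.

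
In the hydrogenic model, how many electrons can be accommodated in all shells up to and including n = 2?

10

Total orbitals = 1² + 2² = 5. Doubling for spin gives 10 electrons.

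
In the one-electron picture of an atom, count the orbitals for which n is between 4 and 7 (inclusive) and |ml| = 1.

For each n in the range, tally the orbitals obeying |ml| = 1:
n=4 → 6; n=5 → 8; n=6 → 10; n=7 → 12.
Total orbitals: 6 + 8 + 10 + 12 = 36.

36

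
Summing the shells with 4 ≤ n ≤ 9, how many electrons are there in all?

542

Shell n has n² orbitals: 4²=16 + 5²=25 + 6²=36 + 7²=49 + 8²=64 + 9²=81 = 271 orbitals.
Two spin states per orbital: 2 × 271 = 542 electrons.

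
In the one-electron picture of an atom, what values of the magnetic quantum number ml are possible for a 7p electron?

The 7p subshell has l = 1, and ml takes every integer from −l to +l. With l = 1 that gives the 3 values -1, 0, 1.

-1, 0, 1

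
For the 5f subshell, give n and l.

The leading integer gives n = 5; the letter 'f' means l = 3.

n = 5, l = 3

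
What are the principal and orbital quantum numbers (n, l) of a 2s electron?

The leading integer gives n = 2; the letter 's' means l = 0.

n = 2, l = 0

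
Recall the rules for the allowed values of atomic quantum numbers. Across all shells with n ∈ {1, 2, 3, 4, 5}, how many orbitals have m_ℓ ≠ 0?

40

Work shell by shell — for each n, count the (ℓ, m_ℓ) pairs that satisfy m_ℓ ≠ 0:
n=2 → 2; n=3 → 6; n=4 → 12; n=5 → 20.
Total orbitals: 2 + 6 + 12 + 20 = 40.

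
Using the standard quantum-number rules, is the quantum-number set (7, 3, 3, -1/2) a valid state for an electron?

n = 7 is a positive integer. ℓ = 3 satisfies 0 ≤ ℓ ≤ n−1 = 6. m_ℓ = 3 lies in the range −ℓ … +ℓ (here −3 … 3). m_s = -1/2 is one of ±1/2.
All four constraints are satisfied.

Yes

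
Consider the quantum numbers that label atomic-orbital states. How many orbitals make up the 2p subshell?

A subshell has 2l+1 orbitals; with l = 1, that's 3.

3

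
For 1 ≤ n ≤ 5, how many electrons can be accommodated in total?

Total orbitals = 1² + 2² + 3² + 4² + 5² = 55. Doubling for spin gives 110 electrons.

110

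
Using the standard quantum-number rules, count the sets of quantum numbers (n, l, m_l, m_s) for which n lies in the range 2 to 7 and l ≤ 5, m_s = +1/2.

126

Work shell by shell — for each n, count the (l, m_l) pairs that satisfy l ≤ 5:
n=2 → 4; n=3 → 9; n=4 → 16; n=5 → 25; n=6 → 36; n=7 → 36.
Orbitals: 4 + 9 + 16 + 25 + 36 + 36 = 126. With m_s fixed to +1/2 there is one state per orbital, so 126 states.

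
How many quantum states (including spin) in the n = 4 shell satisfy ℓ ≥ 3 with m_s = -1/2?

7

Per ℓ-value: ℓ=3 → 7.
Orbitals: 7. With m_s fixed to a single value there is one state per orbital, giving 7 states.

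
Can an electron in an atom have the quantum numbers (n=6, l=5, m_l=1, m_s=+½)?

Yes

n = 6 is a positive integer. l = 5 satisfies 0 ≤ l ≤ n−1 = 5. m_l = 1 lies in the range −l … +l (here −5 … 5). m_s = +1/2 is one of ±1/2.
All four constraints are satisfied.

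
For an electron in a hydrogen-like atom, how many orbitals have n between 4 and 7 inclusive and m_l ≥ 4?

10

Go shell by shell, enumerating (l, m_l) with m_l ≥ 4:
n=5 → 1; n=6 → 3; n=7 → 6.
Total orbitals: 1 + 3 + 6 = 10.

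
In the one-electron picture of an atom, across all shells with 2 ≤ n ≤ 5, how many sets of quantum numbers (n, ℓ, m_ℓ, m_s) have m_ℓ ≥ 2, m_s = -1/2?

For each n in the range, tally the orbitals obeying m_ℓ ≥ 2:
n=3 → 1; n=4 → 3; n=5 → 6.
Orbitals: 1 + 3 + 6 = 10. With m_s fixed to -1/2 there is one state per orbital, so 10 states.

10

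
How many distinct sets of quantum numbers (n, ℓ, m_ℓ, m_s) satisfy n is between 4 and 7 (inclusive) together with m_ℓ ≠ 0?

Work shell by shell — for each n, count the (ℓ, m_ℓ) pairs that satisfy m_ℓ ≠ 0:
n=4 → 12; n=5 → 20; n=6 → 30; n=7 → 42.
Orbitals: 12 + 20 + 30 + 42 = 104. Including both spin states (m_s = ±1/2) gives 2 × 104 = 208 states.

208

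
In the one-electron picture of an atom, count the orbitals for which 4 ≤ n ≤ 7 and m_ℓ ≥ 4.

Count contributing orbitals for each principal shell:
n=5 → 1; n=6 → 3; n=7 → 6.
Total orbitals: 1 + 3 + 6 = 10.

10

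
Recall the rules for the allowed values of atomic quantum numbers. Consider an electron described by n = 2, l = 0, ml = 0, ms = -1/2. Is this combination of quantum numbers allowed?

n = 2 is a positive integer. l = 0 satisfies 0 ≤ l ≤ n−1 = 1. ml = 0 lies in the range −l … +l (here 0). ms = -1/2 is one of ±1/2.
All four constraints are satisfied.

Allowed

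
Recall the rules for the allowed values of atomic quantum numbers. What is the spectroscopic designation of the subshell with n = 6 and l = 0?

6s

l = 0 corresponds to the letter 's', so the subshell is 6s.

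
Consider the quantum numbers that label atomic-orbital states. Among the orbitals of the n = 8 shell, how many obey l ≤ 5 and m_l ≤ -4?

3

For n = 8, l ranges over 0 … 7.
Orbitals with l ≤ 5 and m_l ≤ -4, by l: l=4 → 1; l=5 → 2.
Total orbitals: 1 + 2 = 3.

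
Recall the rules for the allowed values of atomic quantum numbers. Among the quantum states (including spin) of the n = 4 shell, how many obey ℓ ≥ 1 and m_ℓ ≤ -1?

12

Go through ℓ = 0, …, 3 (the values permitted for n = 4).
Orbitals with ℓ ≥ 1 and m_ℓ ≤ -1, by ℓ: ℓ=1 → 1; ℓ=2 → 2; ℓ=3 → 3.
Orbitals: 1 + 2 + 3 = 6. Each orbital carries two spin states, so 6 × 2 = 12 states.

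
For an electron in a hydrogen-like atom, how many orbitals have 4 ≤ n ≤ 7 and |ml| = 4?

12

Count contributing orbitals for each principal shell:
n=5 → 2; n=6 → 4; n=7 → 6.
Total orbitals: 2 + 4 + 6 = 12.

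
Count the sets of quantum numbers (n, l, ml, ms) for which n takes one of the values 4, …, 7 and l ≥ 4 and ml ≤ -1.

56

Count contributing orbitals for each principal shell:
n=5 → 4; n=6 → 9; n=7 → 15.
Orbitals: 4 + 9 + 15 = 28. Including both spin states (ms = ±1/2) gives 2 × 28 = 56 states.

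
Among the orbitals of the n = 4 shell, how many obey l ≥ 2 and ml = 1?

With n = 4 the allowed l are 0, 1, …, 3.
Contributions: l=2 → 1; l=3 → 1.
Total orbitals: 1 + 1 = 2.

2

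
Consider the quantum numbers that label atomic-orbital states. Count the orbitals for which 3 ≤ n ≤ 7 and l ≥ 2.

115

Treat each shell separately and count matching orbitals:
n=3 → 5; n=4 → 12; n=5 → 21; n=6 → 32; n=7 → 45.
Total orbitals: 5 + 12 + 21 + 32 + 45 = 115.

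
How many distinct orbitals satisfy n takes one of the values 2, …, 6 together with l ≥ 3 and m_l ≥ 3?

For each n in the range, tally the orbitals obeying l ≥ 3 and m_l ≥ 3:
n=4 → 1; n=5 → 3; n=6 → 6.
Total orbitals: 1 + 3 + 6 = 10.

10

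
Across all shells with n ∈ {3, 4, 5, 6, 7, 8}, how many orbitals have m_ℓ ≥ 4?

Work shell by shell — for each n, count the (ℓ, m_ℓ) pairs that satisfy m_ℓ ≥ 4:
n=5 → 1; n=6 → 3; n=7 → 6; n=8 → 10.
Total orbitals: 1 + 3 + 6 + 10 = 20.

20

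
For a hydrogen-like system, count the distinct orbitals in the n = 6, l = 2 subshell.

5

A subshell has 2l+1 orbitals; with l = 2, that's 5.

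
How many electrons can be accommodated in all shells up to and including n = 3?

Total orbitals = 1² + 2² + 3² = 14. Doubling for spin gives 28 electrons.

28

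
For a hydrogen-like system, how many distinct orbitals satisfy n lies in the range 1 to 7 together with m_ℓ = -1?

21

Count contributing orbitals for each principal shell:
n=2 → 1; n=3 → 2; n=4 → 3; n=5 → 4; n=6 → 5; n=7 → 6.
Total orbitals: 1 + 2 + 3 + 4 + 5 + 6 = 21.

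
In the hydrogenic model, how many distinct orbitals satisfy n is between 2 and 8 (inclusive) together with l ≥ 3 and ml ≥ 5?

10

Go shell by shell, enumerating (l, ml) with l ≥ 3 and ml ≥ 5:
n=6 → 1; n=7 → 3; n=8 → 6.
Total orbitals: 1 + 3 + 6 = 10.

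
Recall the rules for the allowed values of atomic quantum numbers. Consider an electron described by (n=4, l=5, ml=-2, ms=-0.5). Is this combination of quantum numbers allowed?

The orbital quantum number must satisfy 0 ≤ l ≤ n−1. With n = 4 the allowed l values are 0, 1, 2, 3, so l = 5 is out of range.

Not allowed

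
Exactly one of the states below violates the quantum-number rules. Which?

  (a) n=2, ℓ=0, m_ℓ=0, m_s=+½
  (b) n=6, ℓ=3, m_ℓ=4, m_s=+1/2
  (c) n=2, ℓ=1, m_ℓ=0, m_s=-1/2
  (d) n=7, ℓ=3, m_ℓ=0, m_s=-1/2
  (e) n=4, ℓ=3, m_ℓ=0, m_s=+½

(b)

(b) has |m_ℓ| = 4 > ℓ = 3, violating −ℓ ≤ m_ℓ ≤ ℓ.
The remaining sets (a), (c), (d), (e) satisfy all four rules.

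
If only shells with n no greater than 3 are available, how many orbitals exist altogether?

14

Total orbitals = 1² + 2² + 3² = 14.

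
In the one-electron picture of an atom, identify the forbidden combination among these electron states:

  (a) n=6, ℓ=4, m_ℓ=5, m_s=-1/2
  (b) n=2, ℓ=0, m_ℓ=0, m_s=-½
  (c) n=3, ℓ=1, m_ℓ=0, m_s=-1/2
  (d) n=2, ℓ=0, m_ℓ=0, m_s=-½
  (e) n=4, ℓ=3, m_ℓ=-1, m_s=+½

(a)

(a) has |m_ℓ| = 5 > ℓ = 4, violating −ℓ ≤ m_ℓ ≤ ℓ.
The remaining sets (b), (c), (d), (e) satisfy all four rules.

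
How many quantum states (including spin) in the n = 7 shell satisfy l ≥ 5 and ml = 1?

4

Go through l = 0, …, 6 (the values permitted for n = 7).
The (l, ml) pairs meeting l ≥ 5 and ml = 1 give: l=5 → 1; l=6 → 1.
Orbitals: 1 + 1 = 2. Each orbital carries two spin states, so 2 × 2 = 4 states.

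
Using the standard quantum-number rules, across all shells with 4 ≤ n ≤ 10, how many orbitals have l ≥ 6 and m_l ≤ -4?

40

Per-shell orbital counts meeting the constraint:
n=7 → 3; n=8 → 7; n=9 → 12; n=10 → 18.
Total orbitals: 3 + 7 + 12 + 18 = 40.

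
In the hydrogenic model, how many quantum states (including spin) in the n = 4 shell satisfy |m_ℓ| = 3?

4

Go through ℓ = 0, …, 3 (the values permitted for n = 4).
The (ℓ, m_ℓ) pairs meeting |m_ℓ| = 3 give: ℓ=3 → 2.
Orbitals: 2. Each orbital carries two spin states, so 2 × 2 = 4 states.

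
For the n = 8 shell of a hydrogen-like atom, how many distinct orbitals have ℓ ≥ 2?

60

The n = 8 shell has ℓ = 0 through 7; check each.
The (ℓ, m_ℓ) pairs meeting ℓ ≥ 2 give: ℓ=2 → 5; ℓ=3 → 7; ℓ=4 → 9; ℓ=5 → 11; ℓ=6 → 13; ℓ=7 → 15.
Total orbitals: 5 + 7 + 9 + 11 + 13 + 15 = 60.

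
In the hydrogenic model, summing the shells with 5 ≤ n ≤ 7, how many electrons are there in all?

220

Shell n has n² orbitals: 5²=25 + 6²=36 + 7²=49 = 110 orbitals.
Two spin states per orbital: 2 × 110 = 220 electrons.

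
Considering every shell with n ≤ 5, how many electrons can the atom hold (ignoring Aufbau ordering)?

Total orbitals = 1² + 2² + 3² + 4² + 5² = 55. Doubling for spin gives 110 electrons.

110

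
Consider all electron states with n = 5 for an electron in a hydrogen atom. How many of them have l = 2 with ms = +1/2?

The (l, ml) pairs meeting l = 2 give: l=2 → 5.
Orbitals: 5. With ms fixed to a single value there is one state per orbital, giving 5 states.

5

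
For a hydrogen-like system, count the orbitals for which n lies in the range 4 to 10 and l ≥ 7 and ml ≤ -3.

Per-shell orbital counts meeting the constraint:
n=8 → 5; n=9 → 11; n=10 → 18.
Total orbitals: 5 + 11 + 18 = 34.

34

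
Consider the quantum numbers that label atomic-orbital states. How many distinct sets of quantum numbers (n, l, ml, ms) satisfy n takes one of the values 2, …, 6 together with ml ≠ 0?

Go shell by shell, enumerating (l, ml) with ml ≠ 0:
n=2 → 2; n=3 → 6; n=4 → 12; n=5 → 20; n=6 → 30.
Orbitals: 2 + 6 + 12 + 20 + 30 = 70. Including both spin states (ms = ±1/2) gives 2 × 70 = 140 states.

140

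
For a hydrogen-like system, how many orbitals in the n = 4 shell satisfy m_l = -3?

With n = 4 the allowed l are 0, 1, …, 3.
The (l, m_l) pairs meeting m_l = -3 give: l=3 → 1.
Total orbitals: 1.

1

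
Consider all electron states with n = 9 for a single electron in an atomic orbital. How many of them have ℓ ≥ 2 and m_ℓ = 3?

Orbitals with ℓ ≥ 2 and m_ℓ = 3, by ℓ: ℓ=3 → 1; ℓ=4 → 1; ℓ=5 → 1; ℓ=6 → 1; ℓ=7 → 1; ℓ=8 → 1.
Orbitals: 1 + 1 + 1 + 1 + 1 + 1 = 6. Each orbital carries two spin states, so 6 × 2 = 12 states.

12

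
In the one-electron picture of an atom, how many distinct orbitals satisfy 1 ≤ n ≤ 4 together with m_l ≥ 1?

For each n in the range, tally the orbitals obeying m_l ≥ 1:
n=2 → 1; n=3 → 3; n=4 → 6.
Total orbitals: 1 + 3 + 6 = 10.

10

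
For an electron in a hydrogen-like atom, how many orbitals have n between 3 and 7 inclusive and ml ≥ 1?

55

Go shell by shell, enumerating (l, ml) with ml ≥ 1:
n=3 → 3; n=4 → 6; n=5 → 10; n=6 → 15; n=7 → 21.
Total orbitals: 3 + 6 + 10 + 15 + 21 = 55.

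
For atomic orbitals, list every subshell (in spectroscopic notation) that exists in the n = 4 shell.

4s, 4p, 4d, 4f

For n = 4, l runs from 0 to 3. In spectroscopic notation l = 0,1,2,… ↔ s,p,d,f,g,h,i, so the subshells are 4s, 4p, 4d, 4f.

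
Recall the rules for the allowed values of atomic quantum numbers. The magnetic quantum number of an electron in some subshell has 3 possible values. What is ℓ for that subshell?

m_ℓ ranges over 2ℓ+1 integers, so 2ℓ+1 = 3 ⇒ ℓ = 1.

ℓ = 1 (p)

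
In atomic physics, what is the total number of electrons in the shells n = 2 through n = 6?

Shell n has n² orbitals: 2²=4 + 3²=9 + 4²=16 + 5²=25 + 6²=36 = 90 orbitals.
Two spin states per orbital: 2 × 90 = 180 electrons.

180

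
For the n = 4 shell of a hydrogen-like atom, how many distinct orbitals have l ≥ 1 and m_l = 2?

2

Go through l = 0, …, 3 (the values permitted for n = 4).
Contributions: l=2 → 1; l=3 → 1.
Total orbitals: 1 + 1 = 2.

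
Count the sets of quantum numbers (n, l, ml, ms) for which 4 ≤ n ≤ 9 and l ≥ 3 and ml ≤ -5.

40

Count contributing orbitals for each principal shell:
n=6 → 1; n=7 → 3; n=8 → 6; n=9 → 10.
Orbitals: 1 + 3 + 6 + 10 = 20. Including both spin states (ms = ±1/2) gives 2 × 20 = 40 states.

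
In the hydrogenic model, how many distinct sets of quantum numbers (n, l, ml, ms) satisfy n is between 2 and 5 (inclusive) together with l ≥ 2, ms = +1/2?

38

Per-shell orbital counts meeting the constraint:
n=3 → 5; n=4 → 12; n=5 → 21.
Orbitals: 5 + 12 + 21 = 38. With ms fixed to +1/2 there is one state per orbital, so 38 states.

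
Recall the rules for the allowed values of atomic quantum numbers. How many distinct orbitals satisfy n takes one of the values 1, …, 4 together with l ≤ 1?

Treat each shell separately and count matching orbitals:
n=1 → 1; n=2 → 4; n=3 → 4; n=4 → 4.
Total orbitals: 1 + 4 + 4 + 4 = 13.

13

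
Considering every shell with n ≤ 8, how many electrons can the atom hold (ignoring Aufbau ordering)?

Total orbitals = 1² + 2² + 3² + 4² + 5² + 6² + 7² + 8² = 204. Doubling for spin gives 408 electrons.

408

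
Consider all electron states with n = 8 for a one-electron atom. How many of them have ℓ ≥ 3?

The (ℓ, m_ℓ) pairs meeting ℓ ≥ 3 give: ℓ=3 → 7; ℓ=4 → 9; ℓ=5 → 11; ℓ=6 → 13; ℓ=7 → 15.
Orbitals: 7 + 9 + 11 + 13 + 15 = 55. Each orbital carries two spin states, so 55 × 2 = 110 states.

110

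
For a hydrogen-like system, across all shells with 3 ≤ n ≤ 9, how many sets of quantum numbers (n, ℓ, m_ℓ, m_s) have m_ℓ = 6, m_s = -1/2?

Work shell by shell — for each n, count the (ℓ, m_ℓ) pairs that satisfy m_ℓ = 6:
n=7 → 1; n=8 → 2; n=9 → 3.
Orbitals: 1 + 2 + 3 = 6. With m_s fixed to -1/2 there is one state per orbital, so 6 states.

6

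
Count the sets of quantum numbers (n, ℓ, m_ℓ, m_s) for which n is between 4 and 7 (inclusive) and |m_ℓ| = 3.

40

Count contributing orbitals for each principal shell:
n=4 → 2; n=5 → 4; n=6 → 6; n=7 → 8.
Orbitals: 2 + 4 + 6 + 8 = 20. Including both spin states (m_s = ±1/2) gives 2 × 20 = 40 states.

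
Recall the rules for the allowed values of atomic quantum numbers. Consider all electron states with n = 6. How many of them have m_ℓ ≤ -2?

Per ℓ-value: ℓ=2 → 1; ℓ=3 → 2; ℓ=4 → 3; ℓ=5 → 4.
Orbitals: 1 + 2 + 3 + 4 = 10. Each orbital carries two spin states, so 10 × 2 = 20 states.

20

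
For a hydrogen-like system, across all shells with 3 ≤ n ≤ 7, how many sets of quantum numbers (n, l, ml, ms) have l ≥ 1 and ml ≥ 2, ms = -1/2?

35

For each n in the range, tally the orbitals obeying l ≥ 1 and ml ≥ 2:
n=3 → 1; n=4 → 3; n=5 → 6; n=6 → 10; n=7 → 15.
Orbitals: 1 + 3 + 6 + 10 + 15 = 35. With ms fixed to -1/2 there is one state per orbital, so 35 states.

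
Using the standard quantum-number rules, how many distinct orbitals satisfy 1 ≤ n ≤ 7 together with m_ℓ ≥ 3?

20

For each n in the range, tally the orbitals obeying m_ℓ ≥ 3:
n=4 → 1; n=5 → 3; n=6 → 6; n=7 → 10.
Total orbitals: 1 + 3 + 6 + 10 = 20.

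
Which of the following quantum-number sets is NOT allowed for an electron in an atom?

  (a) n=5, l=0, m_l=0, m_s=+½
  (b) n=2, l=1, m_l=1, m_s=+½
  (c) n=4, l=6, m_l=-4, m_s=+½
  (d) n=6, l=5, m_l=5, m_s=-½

(c)

(c) has l = 6 ≥ n = 4, violating 0 ≤ l ≤ n−1.
The remaining sets (a), (b), (d) satisfy all four rules.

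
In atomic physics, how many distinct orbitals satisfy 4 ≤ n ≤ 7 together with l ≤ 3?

64

Per-shell orbital counts meeting the constraint:
n=4 → 16; n=5 → 16; n=6 → 16; n=7 → 16.
Total orbitals: 16 + 16 + 16 + 16 = 64.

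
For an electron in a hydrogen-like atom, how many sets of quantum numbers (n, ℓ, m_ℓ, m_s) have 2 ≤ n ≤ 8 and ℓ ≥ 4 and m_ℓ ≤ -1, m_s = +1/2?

50

Go shell by shell, enumerating (ℓ, m_ℓ) with ℓ ≥ 4 and m_ℓ ≤ -1:
n=5 → 4; n=6 → 9; n=7 → 15; n=8 → 22.
Orbitals: 4 + 9 + 15 + 22 = 50. With m_s fixed to +1/2 there is one state per orbital, so 50 states.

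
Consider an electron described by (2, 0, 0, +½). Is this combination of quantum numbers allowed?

Valid

n = 2 is a positive integer. l = 0 satisfies 0 ≤ l ≤ n−1 = 1. ml = 0 lies in the range −l … +l (here 0). ms = +1/2 is one of ±1/2.
All four constraints are satisfied.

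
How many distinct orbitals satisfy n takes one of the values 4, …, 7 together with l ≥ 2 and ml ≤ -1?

48

Go shell by shell, enumerating (l, ml) with l ≥ 2 and ml ≤ -1:
n=4 → 5; n=5 → 9; n=6 → 14; n=7 → 20.
Total orbitals: 5 + 9 + 14 + 20 = 48.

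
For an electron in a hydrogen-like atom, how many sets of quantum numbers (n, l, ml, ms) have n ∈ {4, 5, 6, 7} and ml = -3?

Count contributing orbitals for each principal shell:
n=4 → 1; n=5 → 2; n=6 → 3; n=7 → 4.
Orbitals: 1 + 2 + 3 + 4 = 10. Including both spin states (ms = ±1/2) gives 2 × 10 = 20 states.

20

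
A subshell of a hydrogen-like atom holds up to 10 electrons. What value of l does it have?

l = 2 (d)

2(2l+1) = 10 ⇒ 2l+1 = 5 ⇒ l = 2.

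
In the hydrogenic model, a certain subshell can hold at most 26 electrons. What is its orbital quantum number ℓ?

ℓ = 6

2(2ℓ+1) = 26 ⇒ 2ℓ+1 = 13 ⇒ ℓ = 6.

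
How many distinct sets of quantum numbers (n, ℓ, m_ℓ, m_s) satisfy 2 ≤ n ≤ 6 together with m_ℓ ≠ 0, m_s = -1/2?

Work shell by shell — for each n, count the (ℓ, m_ℓ) pairs that satisfy m_ℓ ≠ 0:
n=2 → 2; n=3 → 6; n=4 → 12; n=5 → 20; n=6 → 30.
Orbitals: 2 + 6 + 12 + 20 + 30 = 70. With m_s fixed to -1/2 there is one state per orbital, so 70 states.

70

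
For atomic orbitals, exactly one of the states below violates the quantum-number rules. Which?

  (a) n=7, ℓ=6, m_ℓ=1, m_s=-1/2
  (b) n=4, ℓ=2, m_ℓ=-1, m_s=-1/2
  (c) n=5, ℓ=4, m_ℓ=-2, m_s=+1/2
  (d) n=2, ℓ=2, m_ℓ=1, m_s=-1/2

(d) has ℓ = 2 ≥ n = 2, violating 0 ≤ ℓ ≤ n−1.
The remaining sets (a), (b), (c) satisfy all four rules.

(d)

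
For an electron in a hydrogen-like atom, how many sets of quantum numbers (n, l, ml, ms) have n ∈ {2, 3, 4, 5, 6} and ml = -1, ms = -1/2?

15

For each n in the range, tally the orbitals obeying ml = -1:
n=2 → 1; n=3 → 2; n=4 → 3; n=5 → 4; n=6 → 5.
Orbitals: 1 + 2 + 3 + 4 + 5 = 15. With ms fixed to -1/2 there is one state per orbital, so 15 states.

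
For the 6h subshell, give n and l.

The leading integer gives n = 6; the letter 'h' means l = 5.

n = 6, l = 5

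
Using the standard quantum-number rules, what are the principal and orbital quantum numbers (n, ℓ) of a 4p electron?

n = 4, ℓ = 1

The leading integer gives n = 4; the letter 'p' means ℓ = 1.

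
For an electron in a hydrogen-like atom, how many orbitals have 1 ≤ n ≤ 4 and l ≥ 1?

Go shell by shell, enumerating (l, m_l) with l ≥ 1:
n=2 → 3; n=3 → 8; n=4 → 15.
Total orbitals: 3 + 8 + 15 = 26.

26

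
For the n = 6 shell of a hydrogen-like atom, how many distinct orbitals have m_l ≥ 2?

Contributions: l=2 → 1; l=3 → 2; l=4 → 3; l=5 → 4.
Total orbitals: 1 + 2 + 3 + 4 = 10.

10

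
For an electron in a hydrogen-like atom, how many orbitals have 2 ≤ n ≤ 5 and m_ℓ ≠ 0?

Work shell by shell — for each n, count the (ℓ, m_ℓ) pairs that satisfy m_ℓ ≠ 0:
n=2 → 2; n=3 → 6; n=4 → 12; n=5 → 20.
Total orbitals: 2 + 6 + 12 + 20 = 40.

40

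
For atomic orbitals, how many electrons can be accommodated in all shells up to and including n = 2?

10

Total orbitals = 1² + 2² = 5. Doubling for spin gives 10 electrons.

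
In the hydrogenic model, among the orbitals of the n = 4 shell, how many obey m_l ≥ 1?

Orbitals with m_l ≥ 1, by l: l=1 → 1; l=2 → 2; l=3 → 3.
Total orbitals: 1 + 2 + 3 = 6.

6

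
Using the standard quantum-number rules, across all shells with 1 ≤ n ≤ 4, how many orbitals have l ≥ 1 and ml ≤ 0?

For each n in the range, tally the orbitals obeying l ≥ 1 and ml ≤ 0:
n=2 → 2; n=3 → 5; n=4 → 9.
Total orbitals: 2 + 5 + 9 = 16.

16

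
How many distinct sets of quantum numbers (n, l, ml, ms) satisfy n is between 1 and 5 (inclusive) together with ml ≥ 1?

Go shell by shell, enumerating (l, ml) with ml ≥ 1:
n=2 → 1; n=3 → 3; n=4 → 6; n=5 → 10.
Orbitals: 1 + 3 + 6 + 10 = 20. Including both spin states (ms = ±1/2) gives 2 × 20 = 40 states.

40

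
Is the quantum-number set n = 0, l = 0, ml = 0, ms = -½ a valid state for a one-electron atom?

No

The principal quantum number must be a positive integer (n ≥ 1), but here n = 0.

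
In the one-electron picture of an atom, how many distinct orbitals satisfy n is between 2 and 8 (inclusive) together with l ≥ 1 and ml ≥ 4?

Per-shell orbital counts meeting the constraint:
n=5 → 1; n=6 → 3; n=7 → 6; n=8 → 10.
Total orbitals: 1 + 3 + 6 + 10 = 20.

20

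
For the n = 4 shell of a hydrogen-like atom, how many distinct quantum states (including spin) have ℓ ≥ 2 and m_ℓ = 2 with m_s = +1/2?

Go through ℓ = 0, …, 3 (the values permitted for n = 4).
Orbitals with ℓ ≥ 2 and m_ℓ = 2, by ℓ: ℓ=2 → 1; ℓ=3 → 1.
Orbitals: 1 + 1 = 2. With m_s fixed to a single value there is one state per orbital, giving 2 states.

2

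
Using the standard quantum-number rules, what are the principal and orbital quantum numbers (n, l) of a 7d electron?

n = 7, l = 2

The leading integer gives n = 7; the letter 'd' means l = 2.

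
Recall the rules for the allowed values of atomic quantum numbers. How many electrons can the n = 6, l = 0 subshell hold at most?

2

A subshell with l = 0 has 2l+1 = 1 orbital, each holding 2 electrons (spin ±1/2), so 1 × 2 = 2.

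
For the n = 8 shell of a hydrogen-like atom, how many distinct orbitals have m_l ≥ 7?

The n = 8 shell has l = 0 through 7; check each.
The (l, m_l) pairs meeting m_l ≥ 7 give: l=7 → 1.
Total orbitals: 1.

1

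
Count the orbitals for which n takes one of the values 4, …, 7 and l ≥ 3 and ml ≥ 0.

Work shell by shell — for each n, count the (l, ml) pairs that satisfy l ≥ 3 and ml ≥ 0:
n=4 → 4; n=5 → 9; n=6 → 15; n=7 → 22.
Total orbitals: 4 + 9 + 15 + 22 = 50.

50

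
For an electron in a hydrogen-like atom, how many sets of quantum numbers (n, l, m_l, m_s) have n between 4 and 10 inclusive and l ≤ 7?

Per-shell orbital counts meeting the constraint:
n=4 → 16; n=5 → 25; n=6 → 36; n=7 → 49; n=8 → 64; n=9 → 64; n=10 → 64.
Orbitals: 16 + 25 + 36 + 49 + 64 + 64 + 64 = 318. Including both spin states (m_s = ±1/2) gives 2 × 318 = 636 states.

636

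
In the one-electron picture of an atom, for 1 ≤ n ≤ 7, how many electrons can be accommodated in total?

280

Total orbitals = 1² + 2² + 3² + 4² + 5² + 6² + 7² = 140. Doubling for spin gives 280 electrons.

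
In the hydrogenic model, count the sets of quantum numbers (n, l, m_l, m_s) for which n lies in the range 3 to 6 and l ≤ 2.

For each n in the range, tally the orbitals obeying l ≤ 2:
n=3 → 9; n=4 → 9; n=5 → 9; n=6 → 9.
Orbitals: 9 + 9 + 9 + 9 = 36. Including both spin states (m_s = ±1/2) gives 2 × 36 = 72 states.

72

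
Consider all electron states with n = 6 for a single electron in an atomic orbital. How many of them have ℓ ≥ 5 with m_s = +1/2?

11

Contributions: ℓ=5 → 11.
Orbitals: 11. With m_s fixed to a single value there is one state per orbital, giving 11 states.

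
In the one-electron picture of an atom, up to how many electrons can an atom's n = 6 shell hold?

A shell holds 2n² electrons: 2 × 6² = 2 × 36 = 72.

72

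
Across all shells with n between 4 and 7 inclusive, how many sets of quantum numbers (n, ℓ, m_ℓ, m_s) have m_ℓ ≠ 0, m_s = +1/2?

Per-shell orbital counts meeting the constraint:
n=4 → 12; n=5 → 20; n=6 → 30; n=7 → 42.
Orbitals: 12 + 20 + 30 + 42 = 104. With m_s fixed to +1/2 there is one state per orbital, so 104 states.

104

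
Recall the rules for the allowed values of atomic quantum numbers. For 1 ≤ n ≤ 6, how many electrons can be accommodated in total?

182

Total orbitals = 1² + 2² + 3² + 4² + 5² + 6² = 91. Doubling for spin gives 182 electrons.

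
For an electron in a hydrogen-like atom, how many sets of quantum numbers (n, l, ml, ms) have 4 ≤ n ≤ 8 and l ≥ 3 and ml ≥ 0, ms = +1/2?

80

Count contributing orbitals for each principal shell:
n=4 → 4; n=5 → 9; n=6 → 15; n=7 → 22; n=8 → 30.
Orbitals: 4 + 9 + 15 + 22 + 30 = 80. With ms fixed to +1/2 there is one state per orbital, so 80 states.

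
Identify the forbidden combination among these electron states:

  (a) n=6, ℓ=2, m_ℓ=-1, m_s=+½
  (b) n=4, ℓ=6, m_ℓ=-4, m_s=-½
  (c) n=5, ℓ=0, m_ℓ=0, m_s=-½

(b)

(b) has ℓ = 6 ≥ n = 4, violating 0 ≤ ℓ ≤ n−1.
The remaining sets (a), (c) satisfy all four rules.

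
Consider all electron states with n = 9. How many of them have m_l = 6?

6

For n = 9, l ranges over 0 … 8.
Per l-value: l=6 → 1; l=7 → 1; l=8 → 1.
Orbitals: 1 + 1 + 1 = 3. Each orbital carries two spin states, so 3 × 2 = 6 states.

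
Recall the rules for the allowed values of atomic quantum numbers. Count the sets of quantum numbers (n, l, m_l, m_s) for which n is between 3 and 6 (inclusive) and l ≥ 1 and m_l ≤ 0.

96

Treat each shell separately and count matching orbitals:
n=3 → 5; n=4 → 9; n=5 → 14; n=6 → 20.
Orbitals: 5 + 9 + 14 + 20 = 48. Including both spin states (m_s = ±1/2) gives 2 × 48 = 96 states.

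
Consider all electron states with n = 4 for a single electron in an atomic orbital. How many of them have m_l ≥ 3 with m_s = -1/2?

Orbitals with m_l ≥ 3, by l: l=3 → 1.
Orbitals: 1. With m_s fixed to a single value there is one state per orbital, giving 1 state.

1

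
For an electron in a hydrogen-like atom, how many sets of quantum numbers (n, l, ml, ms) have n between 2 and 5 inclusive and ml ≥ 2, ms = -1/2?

10

Per-shell orbital counts meeting the constraint:
n=3 → 1; n=4 → 3; n=5 → 6.
Orbitals: 1 + 3 + 6 = 10. With ms fixed to -1/2 there is one state per orbital, so 10 states.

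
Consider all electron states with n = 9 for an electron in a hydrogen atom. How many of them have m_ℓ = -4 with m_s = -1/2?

5

For n = 9, ℓ ranges over 0 … 8.
Orbitals with m_ℓ = -4, by ℓ: ℓ=4 → 1; ℓ=5 → 1; ℓ=6 → 1; ℓ=7 → 1; ℓ=8 → 1.
Orbitals: 1 + 1 + 1 + 1 + 1 = 5. With m_s fixed to a single value there is one state per orbital, giving 5 states.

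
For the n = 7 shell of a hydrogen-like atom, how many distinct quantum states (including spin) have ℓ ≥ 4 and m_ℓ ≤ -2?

24

The n = 7 shell has ℓ = 0 through 6; check each.
Orbitals with ℓ ≥ 4 and m_ℓ ≤ -2, by ℓ: ℓ=4 → 3; ℓ=5 → 4; ℓ=6 → 5.
Orbitals: 3 + 4 + 5 = 12. Each orbital carries two spin states, so 12 × 2 = 24 states.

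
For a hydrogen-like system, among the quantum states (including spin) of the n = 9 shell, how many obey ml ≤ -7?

Orbitals with ml ≤ -7, by l: l=7 → 1; l=8 → 2.
Orbitals: 1 + 2 = 3. Each orbital carries two spin states, so 3 × 2 = 6 states.

6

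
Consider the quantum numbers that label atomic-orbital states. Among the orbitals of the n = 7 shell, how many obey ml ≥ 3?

10

For n = 7, l ranges over 0 … 6.
Contributions: l=3 → 1; l=4 → 2; l=5 → 3; l=6 → 4.
Total orbitals: 1 + 2 + 3 + 4 = 10.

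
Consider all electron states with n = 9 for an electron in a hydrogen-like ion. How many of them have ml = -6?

Go through l = 0, …, 8 (the values permitted for n = 9).
Contributions: l=6 → 1; l=7 → 1; l=8 → 1.
Orbitals: 1 + 1 + 1 = 3. Each orbital carries two spin states, so 3 × 2 = 6 states.

6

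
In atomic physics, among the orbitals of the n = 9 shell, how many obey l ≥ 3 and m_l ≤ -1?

33

Per l-value: l=3 → 3; l=4 → 4; l=5 → 5; l=6 → 6; l=7 → 7; l=8 → 8.
Total orbitals: 3 + 4 + 5 + 6 + 7 + 8 = 33.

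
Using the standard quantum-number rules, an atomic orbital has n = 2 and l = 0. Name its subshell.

2s

l = 0 corresponds to the letter 's', so the subshell is 2s.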